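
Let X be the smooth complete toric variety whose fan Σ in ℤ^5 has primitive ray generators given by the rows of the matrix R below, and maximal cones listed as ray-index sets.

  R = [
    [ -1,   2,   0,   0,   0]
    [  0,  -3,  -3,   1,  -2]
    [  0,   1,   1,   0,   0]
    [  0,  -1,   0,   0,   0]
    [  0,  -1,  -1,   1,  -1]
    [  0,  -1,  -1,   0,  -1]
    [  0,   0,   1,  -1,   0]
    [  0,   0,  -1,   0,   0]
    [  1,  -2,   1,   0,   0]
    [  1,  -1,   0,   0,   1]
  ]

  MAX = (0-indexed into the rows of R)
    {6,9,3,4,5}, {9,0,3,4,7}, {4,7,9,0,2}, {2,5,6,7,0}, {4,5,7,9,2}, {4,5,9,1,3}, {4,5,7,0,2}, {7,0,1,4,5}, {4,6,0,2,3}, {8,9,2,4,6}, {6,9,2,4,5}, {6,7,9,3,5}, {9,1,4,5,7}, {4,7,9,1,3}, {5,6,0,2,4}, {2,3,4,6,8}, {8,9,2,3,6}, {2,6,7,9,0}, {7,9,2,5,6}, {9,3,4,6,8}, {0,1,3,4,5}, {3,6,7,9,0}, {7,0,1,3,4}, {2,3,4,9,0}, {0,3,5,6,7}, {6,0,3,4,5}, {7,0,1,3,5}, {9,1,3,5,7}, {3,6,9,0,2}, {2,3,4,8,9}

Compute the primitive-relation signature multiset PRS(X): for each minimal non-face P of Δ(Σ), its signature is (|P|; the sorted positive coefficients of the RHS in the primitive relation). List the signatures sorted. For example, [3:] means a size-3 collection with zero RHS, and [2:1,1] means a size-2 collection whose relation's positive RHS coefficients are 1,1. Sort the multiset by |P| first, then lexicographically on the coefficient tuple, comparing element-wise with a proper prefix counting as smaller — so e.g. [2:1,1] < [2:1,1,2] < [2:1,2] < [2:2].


Σ has 14 primitive collections:

  • {0,8}:  v_{0} + v_{8} = v_{2} + v_{3}  ⟹  sig = [2:1,1]
  • {1,2}:  v_{1} + v_{2} = v_{4} + v_{5}  ⟹  sig = [2:1,1]
  • {7,8}:  v_{7} + v_{8} = v_{4} + v_{6} + v_{9}  ⟹  sig = [2:1,1,1]
  • {1,8}:  v_{1} + v_{8} = v_{3} + 2·v_{4} + v_{5} + v_{6} + v_{9}  ⟹  sig = [2:1,1,1,1,2]
  • {1,6}:  v_{1} + v_{6} = v_{3} + 2·v_{5}  ⟹  sig = [2:1,2]
  • {5,8}:  v_{5} + v_{8} = 2·v_{4} + 2·v_{6} + v_{9}  ⟹  sig = [2:1,2,2]
  • {2,3,7}:  v_{2} + v_{3} + v_{7} = 0  ⟹  sig = [3:]
  • {0,5,9}:  v_{0} + v_{5} + v_{9} = v_{7}  ⟹  sig = [3:1]
  • {4,6,7}:  v_{4} + v_{6} + v_{7} = v_{5}  ⟹  sig = [3:1]
  • {2,3,5}:  v_{2} + v_{3} + v_{5} = v_{4} + v_{6}  ⟹  sig = [3:1,1]
  • {0,1,9}:  v_{0} + v_{1} + v_{9} = v_{3} + v_{4} + 2·v_{7}  ⟹  sig = [3:1,1,2]
  • {0,4,6,9}:  v_{0} + v_{4} + v_{6} + v_{9} = 0  ⟹  sig = [4:]
  • {3,4,5,7}:  v_{3} + v_{4} + v_{5} + v_{7} = v_{1}  ⟹  sig = [4:1]
  • {2,3,4,6,9}:  v_{2} + v_{3} + v_{4} + v_{6} + v_{9} = v_{8}  ⟹  sig = [5:1]

Hence PRS(X_Σ) =
{ [2:1,1] ×2,  [2:1,1,1],  [2:1,1,1,1,2],  [2:1,2],  [2:1,2,2],  [3:],  [3:1] ×2,  [3:1,1],  [3:1,1,2],  [4:],  [4:1],  [5:1] }


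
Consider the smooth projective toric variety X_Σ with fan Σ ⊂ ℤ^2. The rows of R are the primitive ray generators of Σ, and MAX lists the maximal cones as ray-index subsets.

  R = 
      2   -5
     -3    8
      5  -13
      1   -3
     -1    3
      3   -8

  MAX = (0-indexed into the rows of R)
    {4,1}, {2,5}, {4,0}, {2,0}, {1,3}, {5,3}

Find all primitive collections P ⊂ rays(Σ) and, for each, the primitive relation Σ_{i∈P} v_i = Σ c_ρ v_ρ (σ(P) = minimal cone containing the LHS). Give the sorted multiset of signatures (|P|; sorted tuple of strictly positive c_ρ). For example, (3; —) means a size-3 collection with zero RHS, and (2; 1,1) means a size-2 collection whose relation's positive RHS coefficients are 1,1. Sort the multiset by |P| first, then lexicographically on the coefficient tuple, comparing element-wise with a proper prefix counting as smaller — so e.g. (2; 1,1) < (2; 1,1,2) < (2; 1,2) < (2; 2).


9 minimal non-faces of Δ(Σ) (on 6 rays):

  P={1,5}:  v_{1} + v_{5} = 0  so sig = (2; —)
  P={3,4}:  v_{3} + v_{4} = 0  so sig = (2; —)
  P={0,1}:  v_{0} + v_{1} = v_{4}  so sig = (2; 1)
  P={0,3}:  v_{0} + v_{3} = v_{5}  so sig = (2; 1)
  P={0,5}:  v_{0} + v_{5} = v_{2}  so sig = (2; 1)
  P={1,2}:  v_{1} + v_{2} = v_{0}  so sig = (2; 1)
  P={4,5}:  v_{4} + v_{5} = v_{0}  so sig = (2; 1)
  P={2,3}:  v_{2} + v_{3} = 2·v_{5}  so sig = (2; 2)
  P={2,4}:  v_{2} + v_{4} = 2·v_{0}  so sig = (2; 2)

Hence PRS(X_Σ) =
    (2; —)
    (2; —)
    (2; 1)
    (2; 1)
    (2; 1)
    (2; 1)
    (2; 1)
    (2; 2)
    (2; 2)


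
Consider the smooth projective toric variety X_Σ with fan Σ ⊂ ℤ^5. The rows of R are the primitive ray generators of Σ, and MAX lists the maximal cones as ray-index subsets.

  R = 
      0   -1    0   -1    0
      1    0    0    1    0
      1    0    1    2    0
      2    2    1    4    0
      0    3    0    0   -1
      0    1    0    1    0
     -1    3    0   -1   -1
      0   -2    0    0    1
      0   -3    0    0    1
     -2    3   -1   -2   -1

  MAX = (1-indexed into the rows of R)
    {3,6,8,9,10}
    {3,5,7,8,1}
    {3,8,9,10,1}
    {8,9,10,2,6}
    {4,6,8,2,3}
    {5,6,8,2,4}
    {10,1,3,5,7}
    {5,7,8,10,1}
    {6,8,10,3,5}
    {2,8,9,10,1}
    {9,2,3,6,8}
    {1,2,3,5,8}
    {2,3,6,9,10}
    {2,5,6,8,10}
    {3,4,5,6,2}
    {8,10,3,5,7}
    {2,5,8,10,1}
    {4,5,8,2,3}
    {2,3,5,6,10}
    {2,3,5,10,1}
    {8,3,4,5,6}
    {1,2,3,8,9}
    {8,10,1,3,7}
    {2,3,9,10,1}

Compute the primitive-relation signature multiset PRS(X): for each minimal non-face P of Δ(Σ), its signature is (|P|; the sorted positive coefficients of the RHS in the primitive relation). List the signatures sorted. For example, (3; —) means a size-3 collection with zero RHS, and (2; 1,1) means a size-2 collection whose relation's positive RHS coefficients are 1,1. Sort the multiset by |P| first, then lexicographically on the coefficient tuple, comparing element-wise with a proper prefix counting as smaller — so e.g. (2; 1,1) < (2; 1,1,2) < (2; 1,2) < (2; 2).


Minimal non-faces — 12 found among 10 rays, 24 max cones:

  P={1,6}:  v_{1} + v_{6} = 0  →  sig = (2; —)
  P={5,9}:  v_{5} + v_{9} = 0  →  sig = (2; —)
  P={2,7}:  v_{2} + v_{7} = v_{5}  →  sig = (2; 1)
  P={1,4}:  v_{1} + v_{4} = v_{2} + v_{3} + v_{5} + v_{8}  →  sig = (2; 1,1,1,1)
  P={4,9}:  v_{4} + v_{9} = v_{2} + v_{3} + v_{6} + v_{8}  →  sig = (2; 1,1,1,1)
  P={6,7}:  v_{6} + v_{7} = v_{3} + v_{5} + v_{8} + v_{10}  →  sig = (2; 1,1,1,1)
  P={7,9}:  v_{7} + v_{9} = v_{1} + v_{3} + v_{8} + v_{10}  →  sig = (2; 1,1,1,1)
  P={4,7}:  v_{4} + v_{7} = v_{3} + 2·v_{5} + v_{6} + v_{8}  →  sig = (2; 1,1,1,2)
  P={4,10}:  v_{4} + v_{10} = v_{5} + 2·v_{6}  →  sig = (2; 1,2)
  P={2,3,8,10}:  v_{2} + v_{3} + v_{8} + v_{10} = v_{6}  →  sig = (4; 1)
  P={1,3,5,8,10}:  v_{1} + v_{3} + v_{5} + v_{8} + v_{10} = v_{7}  →  sig = (5; 1)
  P={2,3,5,6,8}:  v_{2} + v_{3} + v_{5} + v_{6} + v_{8} = v_{4}  →  sig = (5; 1)

so the primitive-relation signature multiset is
{ (2; —) ×2,  (2; 1),  (2; 1,1,1,1) ×4,  (2; 1,1,1,2),  (2; 1,2),  (4; 1),  (5; 1) ×2 }


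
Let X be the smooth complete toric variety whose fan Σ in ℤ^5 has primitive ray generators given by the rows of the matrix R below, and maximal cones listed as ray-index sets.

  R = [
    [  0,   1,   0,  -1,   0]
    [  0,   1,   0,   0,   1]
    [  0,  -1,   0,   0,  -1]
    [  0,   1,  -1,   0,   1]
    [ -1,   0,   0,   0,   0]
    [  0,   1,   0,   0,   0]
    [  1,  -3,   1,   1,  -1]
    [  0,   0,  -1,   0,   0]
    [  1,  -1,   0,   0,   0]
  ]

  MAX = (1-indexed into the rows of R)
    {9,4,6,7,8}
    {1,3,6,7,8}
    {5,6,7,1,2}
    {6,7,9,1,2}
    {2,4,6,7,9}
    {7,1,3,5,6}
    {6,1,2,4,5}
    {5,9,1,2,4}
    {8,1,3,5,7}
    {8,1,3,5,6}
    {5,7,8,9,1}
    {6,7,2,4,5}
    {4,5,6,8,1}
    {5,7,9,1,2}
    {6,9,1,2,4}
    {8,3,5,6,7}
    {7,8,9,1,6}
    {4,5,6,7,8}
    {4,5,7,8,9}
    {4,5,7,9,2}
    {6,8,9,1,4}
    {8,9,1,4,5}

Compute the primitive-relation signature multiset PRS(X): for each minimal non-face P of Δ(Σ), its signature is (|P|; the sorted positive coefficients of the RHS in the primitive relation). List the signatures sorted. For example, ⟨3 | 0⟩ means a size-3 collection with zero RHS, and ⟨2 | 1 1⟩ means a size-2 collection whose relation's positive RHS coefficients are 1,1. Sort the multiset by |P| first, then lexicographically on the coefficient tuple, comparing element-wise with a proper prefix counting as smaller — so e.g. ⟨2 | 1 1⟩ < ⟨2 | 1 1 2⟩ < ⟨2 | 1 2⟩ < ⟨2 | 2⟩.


|primitive collections| = 7. Relations:

  • {2,3}:  v_{2} + v_{3} = 0 ; sig = ⟨2 | 0⟩
  • {2,8}:  v_{2} + v_{8} = v_{4} ; sig = ⟨2 | 1⟩
  • {3,4}:  v_{3} + v_{4} = v_{8} ; sig = ⟨2 | 1⟩
  • {3,9}:  v_{3} + v_{9} = v_{1} + v_{7} + v_{8} ; sig = ⟨2 | 1 1 1⟩
  • {5,6,9}:  v_{5} + v_{6} + v_{9} = 0 ; sig = ⟨3 | 0⟩
  • {1,4,7}:  v_{1} + v_{4} + v_{7} = v_{9} ; sig = ⟨3 | 1⟩
  • {1,5,6,7,8}:  v_{1} + v_{5} + v_{6} + v_{7} + v_{8} = v_{3} ; sig = ⟨5 | 1⟩

so the primitive-relation signature multiset is
{ ⟨2 | 0⟩,  ⟨2 | 1⟩ ×2,  ⟨2 | 1 1 1⟩,  ⟨3 | 0⟩,  ⟨3 | 1⟩,  ⟨5 | 1⟩ }


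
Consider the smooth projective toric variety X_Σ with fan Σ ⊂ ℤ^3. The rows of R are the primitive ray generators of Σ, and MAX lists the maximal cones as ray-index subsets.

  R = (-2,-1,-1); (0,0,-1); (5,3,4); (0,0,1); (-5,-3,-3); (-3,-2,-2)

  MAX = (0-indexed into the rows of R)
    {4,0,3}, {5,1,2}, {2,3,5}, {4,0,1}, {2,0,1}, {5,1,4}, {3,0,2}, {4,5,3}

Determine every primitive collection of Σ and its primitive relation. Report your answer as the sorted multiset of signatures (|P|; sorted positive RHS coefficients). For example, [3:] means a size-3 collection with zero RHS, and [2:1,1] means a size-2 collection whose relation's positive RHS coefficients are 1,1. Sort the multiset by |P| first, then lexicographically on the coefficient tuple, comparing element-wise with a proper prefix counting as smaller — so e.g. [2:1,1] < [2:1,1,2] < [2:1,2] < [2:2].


3 collections generate NE(X_Σ); each relation:

  {1,3}:  v_{1} + v_{3} = 0  →  sig = [2:]
  {0,5}:  v_{0} + v_{5} = v_{4}  →  sig = [2:1]
  {2,4}:  v_{2} + v_{4} = v_{3}  →  sig = [2:1]

Signatures (|P|; sorted positive RHS coefficients), sorted:
{ [2:],  [2:1] ×2 }


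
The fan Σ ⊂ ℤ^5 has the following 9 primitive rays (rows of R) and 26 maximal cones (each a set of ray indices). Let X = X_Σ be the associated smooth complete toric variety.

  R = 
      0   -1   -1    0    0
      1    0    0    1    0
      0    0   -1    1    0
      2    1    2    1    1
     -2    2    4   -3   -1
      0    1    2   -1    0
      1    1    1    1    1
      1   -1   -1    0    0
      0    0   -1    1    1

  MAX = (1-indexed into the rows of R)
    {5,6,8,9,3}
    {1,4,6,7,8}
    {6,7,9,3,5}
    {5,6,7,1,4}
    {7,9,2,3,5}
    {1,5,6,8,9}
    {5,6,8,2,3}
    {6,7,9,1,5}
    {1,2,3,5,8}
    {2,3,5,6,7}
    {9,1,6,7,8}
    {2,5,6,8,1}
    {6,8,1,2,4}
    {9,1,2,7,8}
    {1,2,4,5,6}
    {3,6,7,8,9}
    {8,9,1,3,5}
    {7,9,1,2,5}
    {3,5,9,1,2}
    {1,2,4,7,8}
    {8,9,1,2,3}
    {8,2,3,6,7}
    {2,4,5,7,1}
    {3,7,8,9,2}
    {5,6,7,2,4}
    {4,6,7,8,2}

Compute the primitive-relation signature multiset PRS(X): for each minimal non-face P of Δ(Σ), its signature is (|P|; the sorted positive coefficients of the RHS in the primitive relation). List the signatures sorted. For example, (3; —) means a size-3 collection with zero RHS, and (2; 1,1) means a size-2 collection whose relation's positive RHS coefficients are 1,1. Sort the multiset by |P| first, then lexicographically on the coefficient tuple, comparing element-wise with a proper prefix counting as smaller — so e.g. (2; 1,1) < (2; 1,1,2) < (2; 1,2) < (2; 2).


Δ(Σ) — 9 vertices, 9 min non-faces:

  {3,4}:  v_{3} + v_{4} = v_{2} + v_{7} ; sig = (2; 1,1)
  {4,9}:  v_{4} + v_{9} = v_{1} + 2·v_{7} ; sig = (2; 1,2)
  {1,3,6}:  v_{1} + v_{3} + v_{6} = 0 ; sig = (3; —)
  {2,6,9}:  v_{2} + v_{6} + v_{9} = v_{7} ; sig = (3; 1)
  {1,3,7}:  v_{1} + v_{3} + v_{7} = v_{2} + v_{9} ; sig = (3; 1,1)
  {4,5,8}:  v_{4} + v_{5} + v_{8} = v_{1} + v_{2} + 3·v_{6} ; sig = (3; 1,1,3)
  {5,7,8}:  v_{5} + v_{7} + v_{8} = 2·v_{6} ; sig = (3; 2)
  {1,2,6,7}:  v_{1} + v_{2} + v_{6} + v_{7} = v_{4} ; sig = (4; 1)
  {2,5,8,9}:  v_{2} + v_{5} + v_{8} + v_{9} = v_{6} ; sig = (4; 1)

so the primitive-relation signature multiset is
[(2; 1,1), (2; 1,2), (3; —), (3; 1), (3; 1,1), (3; 1,1,3), (3; 2), (4; 1), (4; 1)]


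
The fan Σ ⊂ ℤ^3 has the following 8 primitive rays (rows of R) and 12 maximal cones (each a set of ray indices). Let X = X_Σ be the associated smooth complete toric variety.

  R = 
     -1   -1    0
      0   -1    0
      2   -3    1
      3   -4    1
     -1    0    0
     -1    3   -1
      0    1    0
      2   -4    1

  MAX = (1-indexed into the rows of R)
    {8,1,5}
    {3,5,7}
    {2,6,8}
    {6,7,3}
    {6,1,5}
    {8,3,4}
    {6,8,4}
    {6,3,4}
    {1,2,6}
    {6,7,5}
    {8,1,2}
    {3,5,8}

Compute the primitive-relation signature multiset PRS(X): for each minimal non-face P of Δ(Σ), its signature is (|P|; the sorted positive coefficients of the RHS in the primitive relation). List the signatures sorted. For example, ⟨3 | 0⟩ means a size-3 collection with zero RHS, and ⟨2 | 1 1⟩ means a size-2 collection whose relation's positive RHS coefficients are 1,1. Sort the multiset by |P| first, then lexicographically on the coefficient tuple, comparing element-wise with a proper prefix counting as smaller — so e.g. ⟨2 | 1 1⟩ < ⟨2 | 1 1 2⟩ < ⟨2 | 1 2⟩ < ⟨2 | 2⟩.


The 14 primitive collections of Σ (r=8, n=3):

  P={2,7}:  v_{2} + v_{7} = 0 ; sig = ⟨2 | 0⟩
  P={1,7}:  v_{1} + v_{7} = v_{5} ; sig = ⟨2 | 1⟩
  P={2,3}:  v_{2} + v_{3} = v_{8} ; sig = ⟨2 | 1⟩
  P={2,5}:  v_{2} + v_{5} = v_{1} ; sig = ⟨2 | 1⟩
  P={4,5}:  v_{4} + v_{5} = v_{8} ; sig = ⟨2 | 1⟩
  P={7,8}:  v_{7} + v_{8} = v_{3} ; sig = ⟨2 | 1⟩
  P={1,3}:  v_{1} + v_{3} = v_{5} + v_{8} ; sig = ⟨2 | 1 1⟩
  P={1,4}:  v_{1} + v_{4} = v_{2} + v_{8} ; sig = ⟨2 | 1 1⟩
  P={2,4}:  v_{2} + v_{4} = v_{6} + 2·v_{8} ; sig = ⟨2 | 1 2⟩
  P={4,7}:  v_{4} + v_{7} = 2·v_{3} + v_{6} ; sig = ⟨2 | 1 2⟩
  P={3,5,6}:  v_{3} + v_{5} + v_{6} = 0 ; sig = ⟨3 | 0⟩
  P={3,6,8}:  v_{3} + v_{6} + v_{8} = v_{4} ; sig = ⟨3 | 1⟩
  P={5,6,8}:  v_{5} + v_{6} + v_{8} = v_{2} ; sig = ⟨3 | 1⟩
  P={1,6,8}:  v_{1} + v_{6} + v_{8} = 2·v_{2} ; sig = ⟨3 | 2⟩

Sorted signature multiset PRS(X):
    ⟨2 | 0⟩
    ⟨2 | 1⟩
    ⟨2 | 1⟩
    ⟨2 | 1⟩
    ⟨2 | 1⟩
    ⟨2 | 1⟩
    ⟨2 | 1 1⟩
    ⟨2 | 1 1⟩
    ⟨2 | 1 2⟩
    ⟨2 | 1 2⟩
    ⟨3 | 0⟩
    ⟨3 | 1⟩
    ⟨3 | 1⟩
    ⟨3 | 2⟩


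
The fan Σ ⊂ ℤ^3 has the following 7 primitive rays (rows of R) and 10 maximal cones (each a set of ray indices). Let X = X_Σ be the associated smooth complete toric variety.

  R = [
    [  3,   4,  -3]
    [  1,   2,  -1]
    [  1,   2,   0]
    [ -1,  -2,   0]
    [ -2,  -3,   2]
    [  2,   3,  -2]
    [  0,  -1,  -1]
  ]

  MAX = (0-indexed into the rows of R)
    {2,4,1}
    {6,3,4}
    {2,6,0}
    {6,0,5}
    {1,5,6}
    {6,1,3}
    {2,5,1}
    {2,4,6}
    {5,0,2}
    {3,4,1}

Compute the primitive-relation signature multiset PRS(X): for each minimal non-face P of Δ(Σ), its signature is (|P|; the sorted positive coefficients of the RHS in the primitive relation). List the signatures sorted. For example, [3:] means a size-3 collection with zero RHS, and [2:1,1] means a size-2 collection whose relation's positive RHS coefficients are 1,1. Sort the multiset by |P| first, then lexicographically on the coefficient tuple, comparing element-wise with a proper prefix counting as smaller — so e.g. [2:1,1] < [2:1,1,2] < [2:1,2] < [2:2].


The 9 primitive collections of Σ (r=7, n=3):

  {2,3}:  v_{2} + v_{3} = 0  ⇒ sig = [2:]
  {4,5}:  v_{4} + v_{5} = 0  ⇒ sig = [2:]
  {0,3}:  v_{0} + v_{3} = v_{5} + v_{6}  ⇒ sig = [2:1,1]
  {0,4}:  v_{0} + v_{4} = v_{2} + v_{6}  ⇒ sig = [2:1,1]
  {3,5}:  v_{3} + v_{5} = v_{1} + v_{6}  ⇒ sig = [2:1,1]
  {0,1}:  v_{0} + v_{1} = 2·v_{5}  ⇒ sig = [2:2]
  {1,2,6}:  v_{1} + v_{2} + v_{6} = v_{5}  ⇒ sig = [3:1]
  {1,4,6}:  v_{1} + v_{4} + v_{6} = v_{3}  ⇒ sig = [3:1]
  {2,5,6}:  v_{2} + v_{5} + v_{6} = v_{0}  ⇒ sig = [3:1]

Hence PRS(X_Σ) =
{ [2:] ×2,  [2:1,1] ×3,  [2:2],  [3:1] ×3 }


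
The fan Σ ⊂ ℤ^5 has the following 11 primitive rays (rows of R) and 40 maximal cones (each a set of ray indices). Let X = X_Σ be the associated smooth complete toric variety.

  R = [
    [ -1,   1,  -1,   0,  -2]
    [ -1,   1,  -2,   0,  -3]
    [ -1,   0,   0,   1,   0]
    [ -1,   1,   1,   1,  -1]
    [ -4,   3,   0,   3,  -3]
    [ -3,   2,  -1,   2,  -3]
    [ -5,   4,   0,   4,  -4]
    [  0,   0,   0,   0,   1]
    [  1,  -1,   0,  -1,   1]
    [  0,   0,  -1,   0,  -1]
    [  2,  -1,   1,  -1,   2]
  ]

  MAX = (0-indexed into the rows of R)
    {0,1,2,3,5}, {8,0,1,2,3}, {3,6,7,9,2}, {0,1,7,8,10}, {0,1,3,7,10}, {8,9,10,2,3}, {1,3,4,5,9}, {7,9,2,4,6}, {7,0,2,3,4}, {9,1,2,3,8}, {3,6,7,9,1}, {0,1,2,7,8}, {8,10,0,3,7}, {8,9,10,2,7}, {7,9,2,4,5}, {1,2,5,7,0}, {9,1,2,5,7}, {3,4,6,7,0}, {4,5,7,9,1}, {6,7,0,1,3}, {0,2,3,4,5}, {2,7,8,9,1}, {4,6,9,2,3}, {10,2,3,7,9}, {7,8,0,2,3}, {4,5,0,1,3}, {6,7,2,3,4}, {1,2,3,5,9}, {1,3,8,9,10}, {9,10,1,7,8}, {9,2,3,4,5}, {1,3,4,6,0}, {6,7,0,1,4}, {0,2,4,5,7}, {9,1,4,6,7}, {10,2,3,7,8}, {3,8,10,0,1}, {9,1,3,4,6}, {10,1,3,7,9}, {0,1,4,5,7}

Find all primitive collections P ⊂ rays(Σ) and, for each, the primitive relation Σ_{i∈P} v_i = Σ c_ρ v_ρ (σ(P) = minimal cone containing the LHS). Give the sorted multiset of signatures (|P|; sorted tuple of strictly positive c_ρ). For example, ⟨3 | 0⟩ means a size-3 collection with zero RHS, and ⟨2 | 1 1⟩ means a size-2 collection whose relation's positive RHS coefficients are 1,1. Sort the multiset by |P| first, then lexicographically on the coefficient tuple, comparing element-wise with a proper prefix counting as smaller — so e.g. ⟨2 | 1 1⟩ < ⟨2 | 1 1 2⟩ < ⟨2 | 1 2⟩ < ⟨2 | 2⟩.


Minimal non-faces — 19 found among 11 rays, 40 max cones:

  P = {0,9}:  v_{0} + v_{9} = v_{1} ; sig = ⟨2 | 1⟩
  P = {6,8}:  v_{6} + v_{8} = v_{4} ; sig = ⟨2 | 1⟩
  P = {5,8}:  v_{5} + v_{8} = v_{0} + v_{2} ; sig = ⟨2 | 1 1⟩
  P = {5,10}:  v_{5} + v_{10} = v_{3} + v_{7} + v_{9} ; sig = ⟨2 | 1 1 1⟩
  P = {4,8}:  v_{4} + v_{8} = v_{0} + v_{2} + v_{3} + v_{7} ; sig = ⟨2 | 1 1 1 1⟩
  P = {5,6}:  v_{5} + v_{6} = 2·v_{4} + v_{9} ; sig = ⟨2 | 1 2⟩
  P = {4,10}:  v_{4} + v_{10} = 2·v_{3} + 2·v_{7} + v_{9} ; sig = ⟨2 | 1 2 2⟩
  P = {6,10}:  v_{6} + v_{10} = 3·v_{3} + 3·v_{7} + 2·v_{9} ; sig = ⟨2 | 2 3 3⟩
  P = {0,2,10}:  v_{0} + v_{2} + v_{10} = 0 ; sig = ⟨3 | 0⟩
  P = {1,2,10}:  v_{1} + v_{2} + v_{10} = v_{9} ; sig = ⟨3 | 1⟩
  P = {3,5,7}:  v_{3} + v_{5} + v_{7} = v_{4} ; sig = ⟨3 | 1⟩
  P = {0,2,6}:  v_{0} + v_{2} + v_{6} = v_{4} + v_{5} ; sig = ⟨3 | 1 1⟩
  P = {1,2,6}:  v_{1} + v_{2} + v_{6} = v_{4} + v_{5} + v_{9} ; sig = ⟨3 | 1 1 1⟩
  P = {1,2,4}:  v_{1} + v_{2} + v_{4} = 2·v_{5} ; sig = ⟨3 | 2⟩
  P = {3,7,8,9}:  v_{3} + v_{7} + v_{8} + v_{9} = 0 ; sig = ⟨4 | 0⟩
  P = {1,2,3,7}:  v_{1} + v_{2} + v_{3} + v_{7} = v_{5} ; sig = ⟨4 | 1⟩
  P = {1,3,7,8}:  v_{1} + v_{3} + v_{7} + v_{8} = v_{0} ; sig = ⟨4 | 1⟩
  P = {3,4,7,9}:  v_{3} + v_{4} + v_{7} + v_{9} = v_{6} ; sig = ⟨4 | 1⟩
  P = {1,3,4,7}:  v_{1} + v_{3} + v_{4} + v_{7} = v_{0} + v_{6} ; sig = ⟨4 | 1 1⟩

so the primitive-relation signature multiset is
{ ⟨2 | 1⟩ ×2,  ⟨2 | 1 1⟩,  ⟨2 | 1 1 1⟩,  ⟨2 | 1 1 1 1⟩,  ⟨2 | 1 2⟩,  ⟨2 | 1 2 2⟩,  ⟨2 | 2 3 3⟩,  ⟨3 | 0⟩,  ⟨3 | 1⟩ ×2,  ⟨3 | 1 1⟩,  ⟨3 | 1 1 1⟩,  ⟨3 | 2⟩,  ⟨4 | 0⟩,  ⟨4 | 1⟩ ×3,  ⟨4 | 1 1⟩ }


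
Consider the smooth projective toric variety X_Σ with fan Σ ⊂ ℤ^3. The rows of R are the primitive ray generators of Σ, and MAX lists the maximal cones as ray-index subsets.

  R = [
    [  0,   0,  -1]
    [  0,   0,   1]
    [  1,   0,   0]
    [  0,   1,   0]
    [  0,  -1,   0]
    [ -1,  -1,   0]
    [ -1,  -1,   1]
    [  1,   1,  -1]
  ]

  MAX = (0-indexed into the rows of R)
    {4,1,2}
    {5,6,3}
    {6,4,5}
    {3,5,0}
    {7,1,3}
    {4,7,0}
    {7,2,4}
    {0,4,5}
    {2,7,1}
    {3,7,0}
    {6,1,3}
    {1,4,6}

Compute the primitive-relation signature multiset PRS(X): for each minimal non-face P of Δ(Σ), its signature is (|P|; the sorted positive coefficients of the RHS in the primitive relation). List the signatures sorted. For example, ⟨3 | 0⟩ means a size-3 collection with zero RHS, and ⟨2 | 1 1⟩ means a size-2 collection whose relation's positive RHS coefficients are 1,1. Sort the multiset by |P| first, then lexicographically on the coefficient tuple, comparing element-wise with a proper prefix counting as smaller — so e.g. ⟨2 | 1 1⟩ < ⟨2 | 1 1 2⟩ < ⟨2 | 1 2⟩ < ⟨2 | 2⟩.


Minimal non-faces — 11 found among 8 rays, 12 max cones:

  • {0,1}:  v_{0} + v_{1} = 0 ; sig = ⟨2 | 0⟩
  • {3,4}:  v_{3} + v_{4} = 0 ; sig = ⟨2 | 0⟩
  • {6,7}:  v_{6} + v_{7} = 0 ; sig = ⟨2 | 0⟩
  • {0,6}:  v_{0} + v_{6} = v_{5} ; sig = ⟨2 | 1⟩
  • {1,5}:  v_{1} + v_{5} = v_{6} ; sig = ⟨2 | 1⟩
  • {2,5}:  v_{2} + v_{5} = v_{4} ; sig = ⟨2 | 1⟩
  • {5,7}:  v_{5} + v_{7} = v_{0} ; sig = ⟨2 | 1⟩
  • {0,2}:  v_{0} + v_{2} = v_{4} + v_{7} ; sig = ⟨2 | 1 1⟩
  • {2,3}:  v_{2} + v_{3} = v_{1} + v_{7} ; sig = ⟨2 | 1 1⟩
  • {2,6}:  v_{2} + v_{6} = v_{1} + v_{4} ; sig = ⟨2 | 1 1⟩
  • {1,4,7}:  v_{1} + v_{4} + v_{7} = v_{2} ; sig = ⟨3 | 1⟩

Sorted signature multiset PRS(X):
[⟨2 | 0⟩, ⟨2 | 0⟩, ⟨2 | 0⟩, ⟨2 | 1⟩, ⟨2 | 1⟩, ⟨2 | 1⟩, ⟨2 | 1⟩, ⟨2 | 1 1⟩, ⟨2 | 1 1⟩, ⟨2 | 1 1⟩, ⟨3 | 1⟩]


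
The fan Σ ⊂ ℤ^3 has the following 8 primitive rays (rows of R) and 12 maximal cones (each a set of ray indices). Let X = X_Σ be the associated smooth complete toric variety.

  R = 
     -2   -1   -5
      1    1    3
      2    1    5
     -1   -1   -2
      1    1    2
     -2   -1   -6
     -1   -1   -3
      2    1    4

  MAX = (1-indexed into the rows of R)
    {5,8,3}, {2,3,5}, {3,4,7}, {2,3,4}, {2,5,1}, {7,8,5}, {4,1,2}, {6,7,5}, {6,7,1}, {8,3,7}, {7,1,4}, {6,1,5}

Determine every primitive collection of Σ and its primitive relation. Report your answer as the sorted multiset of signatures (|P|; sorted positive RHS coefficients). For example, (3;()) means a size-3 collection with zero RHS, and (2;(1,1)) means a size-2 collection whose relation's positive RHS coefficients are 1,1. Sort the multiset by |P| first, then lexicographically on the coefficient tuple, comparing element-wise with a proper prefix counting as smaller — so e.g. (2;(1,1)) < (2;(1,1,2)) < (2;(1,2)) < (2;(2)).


Minimal non-faces — 12 found among 8 rays, 12 max cones:

  P={1,3}:  v_{1} + v_{3} = 0 ; sig = (2;())
  P={2,7}:  v_{2} + v_{7} = 0 ; sig = (2;())
  P={4,5}:  v_{4} + v_{5} = 0 ; sig = (2;())
  P={1,8}:  v_{1} + v_{8} = v_{5} + v_{7} ; sig = (2;(1,1))
  P={2,6}:  v_{2} + v_{6} = v_{1} + v_{5} ; sig = (2;(1,1))
  P={2,8}:  v_{2} + v_{8} = v_{3} + v_{5} ; sig = (2;(1,1))
  P={3,6}:  v_{3} + v_{6} = v_{5} + v_{7} ; sig = (2;(1,1))
  P={4,6}:  v_{4} + v_{6} = v_{1} + v_{7} ; sig = (2;(1,1))
  P={4,8}:  v_{4} + v_{8} = v_{3} + v_{7} ; sig = (2;(1,1))
  P={6,8}:  v_{6} + v_{8} = 2·v_{5} + 2·v_{7} ; sig = (2;(2,2))
  P={1,5,7}:  v_{1} + v_{5} + v_{7} = v_{6} ; sig = (3;(1))
  P={3,5,7}:  v_{3} + v_{5} + v_{7} = v_{8} ; sig = (3;(1))

Hence PRS(X_Σ) =
    |P|=2: 10 collections, coeffs (), (), (), (1,1), (1,1), (1,1), (1,1), (1,1), (1,1), (2,2)
    |P|=3: 2 collections, coeffs (1), (1)


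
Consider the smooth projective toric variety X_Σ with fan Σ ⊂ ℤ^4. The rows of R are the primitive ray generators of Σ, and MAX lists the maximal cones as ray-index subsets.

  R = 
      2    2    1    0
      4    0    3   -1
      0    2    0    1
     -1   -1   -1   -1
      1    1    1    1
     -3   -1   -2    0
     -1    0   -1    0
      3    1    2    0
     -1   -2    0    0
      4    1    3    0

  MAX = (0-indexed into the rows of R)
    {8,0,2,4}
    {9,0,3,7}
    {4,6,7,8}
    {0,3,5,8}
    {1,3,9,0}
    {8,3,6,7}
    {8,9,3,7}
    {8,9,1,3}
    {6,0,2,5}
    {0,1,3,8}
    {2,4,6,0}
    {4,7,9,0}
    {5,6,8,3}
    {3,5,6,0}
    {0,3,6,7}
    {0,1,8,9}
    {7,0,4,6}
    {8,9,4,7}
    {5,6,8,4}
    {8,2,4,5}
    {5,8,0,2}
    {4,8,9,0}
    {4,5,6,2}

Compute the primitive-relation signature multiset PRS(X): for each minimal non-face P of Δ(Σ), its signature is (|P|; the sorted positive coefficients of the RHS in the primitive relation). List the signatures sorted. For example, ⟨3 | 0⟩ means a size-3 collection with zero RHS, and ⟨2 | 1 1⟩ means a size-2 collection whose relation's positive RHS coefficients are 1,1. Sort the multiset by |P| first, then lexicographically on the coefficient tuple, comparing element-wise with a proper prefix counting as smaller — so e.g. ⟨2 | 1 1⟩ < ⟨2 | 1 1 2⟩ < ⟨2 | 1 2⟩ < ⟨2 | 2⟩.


|primitive collections| = 17. Relations:

  P={3,4}:  v_{3} + v_{4} = 0 ; sig = ⟨2 | 0⟩
  P={5,7}:  v_{5} + v_{7} = 0 ; sig = ⟨2 | 0⟩
  P={6,9}:  v_{6} + v_{9} = v_{7} ; sig = ⟨2 | 1⟩
  P={1,6}:  v_{1} + v_{6} = v_{3} + v_{9} ; sig = ⟨2 | 1 1⟩
  P={2,3}:  v_{2} + v_{3} = v_{0} + v_{5} ; sig = ⟨2 | 1 1⟩
  P={2,7}:  v_{2} + v_{7} = v_{0} + v_{4} ; sig = ⟨2 | 1 1⟩
  P={5,9}:  v_{5} + v_{9} = v_{0} + v_{8} ; sig = ⟨2 | 1 1⟩
  P={1,4}:  v_{1} + v_{4} = v_{0} + v_{8} + v_{9} ; sig = ⟨2 | 1 1 1⟩
  P={2,9}:  v_{2} + v_{9} = 2·v_{0} + v_{4} + v_{8} ; sig = ⟨2 | 1 1 2⟩
  P={1,7}:  v_{1} + v_{7} = v_{3} + 2·v_{9} ; sig = ⟨2 | 1 2⟩
  P={1,5}:  v_{1} + v_{5} = 2·v_{0} + v_{3} + 2·v_{8} ; sig = ⟨2 | 1 2 2⟩
  P={1,2}:  v_{1} + v_{2} = 3·v_{0} + 2·v_{8} ; sig = ⟨2 | 2 3⟩
  P={0,6,8}:  v_{0} + v_{6} + v_{8} = 0 ; sig = ⟨3 | 0⟩
  P={0,4,5}:  v_{0} + v_{4} + v_{5} = v_{2} ; sig = ⟨3 | 1⟩
  P={0,7,8}:  v_{0} + v_{7} + v_{8} = v_{9} ; sig = ⟨3 | 1⟩
  P={2,6,8}:  v_{2} + v_{6} + v_{8} = v_{4} + v_{5} ; sig = ⟨3 | 1 1⟩
  P={0,3,8,9}:  v_{0} + v_{3} + v_{8} + v_{9} = v_{1} ; sig = ⟨4 | 1⟩

Sorted signature multiset PRS(X):
{ ⟨2 | 0⟩ ×2,  ⟨2 | 1⟩,  ⟨2 | 1 1⟩ ×4,  ⟨2 | 1 1 1⟩,  ⟨2 | 1 1 2⟩,  ⟨2 | 1 2⟩,  ⟨2 | 1 2 2⟩,  ⟨2 | 2 3⟩,  ⟨3 | 0⟩,  ⟨3 | 1⟩ ×2,  ⟨3 | 1 1⟩,  ⟨4 | 1⟩ }


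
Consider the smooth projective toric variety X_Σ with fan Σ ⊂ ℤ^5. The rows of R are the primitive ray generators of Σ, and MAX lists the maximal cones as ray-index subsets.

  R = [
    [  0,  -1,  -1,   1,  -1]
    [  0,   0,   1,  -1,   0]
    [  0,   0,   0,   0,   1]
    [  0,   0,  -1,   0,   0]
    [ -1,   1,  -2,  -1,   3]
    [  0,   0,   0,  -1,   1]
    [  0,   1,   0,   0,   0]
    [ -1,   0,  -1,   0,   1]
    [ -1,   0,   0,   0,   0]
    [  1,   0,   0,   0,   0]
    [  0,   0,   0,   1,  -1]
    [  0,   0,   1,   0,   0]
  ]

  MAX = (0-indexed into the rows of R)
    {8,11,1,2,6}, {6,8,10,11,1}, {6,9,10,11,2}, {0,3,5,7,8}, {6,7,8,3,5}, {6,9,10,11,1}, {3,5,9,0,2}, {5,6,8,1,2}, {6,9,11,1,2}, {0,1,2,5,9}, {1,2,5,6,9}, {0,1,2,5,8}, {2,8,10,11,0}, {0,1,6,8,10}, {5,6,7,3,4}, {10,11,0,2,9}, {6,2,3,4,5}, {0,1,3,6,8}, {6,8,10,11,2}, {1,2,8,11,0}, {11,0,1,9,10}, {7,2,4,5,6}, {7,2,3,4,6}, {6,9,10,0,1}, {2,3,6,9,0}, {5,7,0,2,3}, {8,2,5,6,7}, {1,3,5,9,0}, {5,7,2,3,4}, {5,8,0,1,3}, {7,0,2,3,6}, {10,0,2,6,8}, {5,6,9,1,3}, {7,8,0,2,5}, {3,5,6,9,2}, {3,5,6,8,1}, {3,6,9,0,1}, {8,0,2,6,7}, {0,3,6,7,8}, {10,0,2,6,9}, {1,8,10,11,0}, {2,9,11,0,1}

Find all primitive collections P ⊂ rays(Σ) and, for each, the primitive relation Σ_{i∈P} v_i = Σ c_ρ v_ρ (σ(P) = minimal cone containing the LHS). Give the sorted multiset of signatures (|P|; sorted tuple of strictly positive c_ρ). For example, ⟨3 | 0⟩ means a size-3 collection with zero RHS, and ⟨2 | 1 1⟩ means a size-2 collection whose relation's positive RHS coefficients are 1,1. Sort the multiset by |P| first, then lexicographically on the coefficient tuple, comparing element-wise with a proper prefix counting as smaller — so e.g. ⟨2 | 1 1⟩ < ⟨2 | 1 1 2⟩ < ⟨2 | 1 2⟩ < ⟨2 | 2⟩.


The 22 primitive collections of Σ (r=12, n=5):

  P={3,11}:  v_{3} + v_{11} = 0  →  sig = ⟨2 | 0⟩
  P={5,10}:  v_{5} + v_{10} = 0  →  sig = ⟨2 | 0⟩
  P={8,9}:  v_{8} + v_{9} = 0  →  sig = ⟨2 | 0⟩
  P={1,7}:  v_{1} + v_{7} = v_{5} + v_{8}  →  sig = ⟨2 | 1 1⟩
  P={3,10}:  v_{3} + v_{10} = v_{0} + v_{6}  →  sig = ⟨2 | 1 1⟩
  P={5,11}:  v_{5} + v_{11} = v_{1} + v_{2}  →  sig = ⟨2 | 1 1⟩
  P={7,9}:  v_{7} + v_{9} = v_{2} + v_{3}  →  sig = ⟨2 | 1 1⟩
  P={7,11}:  v_{7} + v_{11} = v_{2} + v_{8}  →  sig = ⟨2 | 1 1⟩
  P={4,10}:  v_{4} + v_{10} = v_{2} + v_{3} + v_{6} + v_{7}  →  sig = ⟨2 | 1 1 1 1⟩
  P={4,11}:  v_{4} + v_{11} = v_{2} + v_{5} + v_{6} + v_{7}  →  sig = ⟨2 | 1 1 1 1⟩
  P={7,10}:  v_{7} + v_{10} = v_{0} + v_{2} + v_{6} + v_{8}  →  sig = ⟨2 | 1 1 1 1⟩
  P={0,4}:  v_{0} + v_{4} = v_{2} + 2·v_{3} + v_{7}  →  sig = ⟨2 | 1 1 2⟩
  P={1,4}:  v_{1} + v_{4} = 2·v_{5} + v_{6} + v_{7}  →  sig = ⟨2 | 1 1 2⟩
  P={4,8}:  v_{4} + v_{8} = v_{5} + v_{6} + 2·v_{7}  →  sig = ⟨2 | 1 1 2⟩
  P={4,9}:  v_{4} + v_{9} = 2·v_{2} + 2·v_{3} + v_{5} + v_{6}  →  sig = ⟨2 | 1 1 2 2⟩
  P={0,5,6}:  v_{0} + v_{5} + v_{6} = v_{3}  →  sig = ⟨3 | 1⟩
  P={0,6,11}:  v_{0} + v_{6} + v_{11} = v_{10}  →  sig = ⟨3 | 1⟩
  P={1,2,3}:  v_{1} + v_{2} + v_{3} = v_{5}  →  sig = ⟨3 | 1⟩
  P={1,2,10}:  v_{1} + v_{2} + v_{10} = v_{11}  →  sig = ⟨3 | 1⟩
  P={2,3,8}:  v_{2} + v_{3} + v_{8} = v_{7}  →  sig = ⟨3 | 1⟩
  P={0,1,2,6}:  v_{0} + v_{1} + v_{2} + v_{6} = 0  →  sig = ⟨4 | 0⟩
  P={2,3,5,6,7}:  v_{2} + v_{3} + v_{5} + v_{6} + v_{7} = v_{4}  →  sig = ⟨5 | 1⟩

so the primitive-relation signature multiset is
[⟨2 | 0⟩, ⟨2 | 0⟩, ⟨2 | 0⟩, ⟨2 | 1 1⟩, ⟨2 | 1 1⟩, ⟨2 | 1 1⟩, ⟨2 | 1 1⟩, ⟨2 | 1 1⟩, ⟨2 | 1 1 1 1⟩, ⟨2 | 1 1 1 1⟩, ⟨2 | 1 1 1 1⟩, ⟨2 | 1 1 2⟩, ⟨2 | 1 1 2⟩, ⟨2 | 1 1 2⟩, ⟨2 | 1 1 2 2⟩, ⟨3 | 1⟩, ⟨3 | 1⟩, ⟨3 | 1⟩, ⟨3 | 1⟩, ⟨3 | 1⟩, ⟨4 | 0⟩, ⟨5 | 1⟩]


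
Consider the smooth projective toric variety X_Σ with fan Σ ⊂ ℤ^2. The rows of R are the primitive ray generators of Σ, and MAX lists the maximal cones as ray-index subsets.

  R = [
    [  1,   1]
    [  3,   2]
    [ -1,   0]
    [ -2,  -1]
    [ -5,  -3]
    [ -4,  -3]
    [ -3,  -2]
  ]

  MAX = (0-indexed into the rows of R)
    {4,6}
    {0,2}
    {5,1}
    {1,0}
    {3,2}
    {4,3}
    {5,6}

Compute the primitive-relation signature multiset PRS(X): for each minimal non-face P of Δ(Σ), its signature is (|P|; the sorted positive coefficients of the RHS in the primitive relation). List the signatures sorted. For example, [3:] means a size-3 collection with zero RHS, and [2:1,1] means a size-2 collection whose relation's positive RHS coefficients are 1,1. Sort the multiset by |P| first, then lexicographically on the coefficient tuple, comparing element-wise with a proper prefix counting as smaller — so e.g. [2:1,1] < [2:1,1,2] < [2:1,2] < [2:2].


14 minimal non-faces of Δ(Σ) (on 7 rays):

  P={1,6}:  v_{1} + v_{6} = 0  ⟹  sig = [2:]
  P={0,3}:  v_{0} + v_{3} = v_{2}  ⟹  sig = [2:1]
  P={0,5}:  v_{0} + v_{5} = v_{6}  ⟹  sig = [2:1]
  P={0,6}:  v_{0} + v_{6} = v_{3}  ⟹  sig = [2:1]
  P={1,3}:  v_{1} + v_{3} = v_{0}  ⟹  sig = [2:1]
  P={1,4}:  v_{1} + v_{4} = v_{3}  ⟹  sig = [2:1]
  P={2,5}:  v_{2} + v_{5} = v_{4}  ⟹  sig = [2:1]
  P={3,6}:  v_{3} + v_{6} = v_{4}  ⟹  sig = [2:1]
  P={0,4}:  v_{0} + v_{4} = 2·v_{3}  ⟹  sig = [2:2]
  P={1,2}:  v_{1} + v_{2} = 2·v_{0}  ⟹  sig = [2:2]
  P={2,6}:  v_{2} + v_{6} = 2·v_{3}  ⟹  sig = [2:2]
  P={3,5}:  v_{3} + v_{5} = 2·v_{6}  ⟹  sig = [2:2]
  P={2,4}:  v_{2} + v_{4} = 3·v_{3}  ⟹  sig = [2:3]
  P={4,5}:  v_{4} + v_{5} = 3·v_{6}  ⟹  sig = [2:3]

Sorted signature multiset PRS(X):
    |P|=2: 14 collections, coeffs (), (1), (1), (1), (1), (1), (1), (1), (2), (2), (2), (2), (3), (3)


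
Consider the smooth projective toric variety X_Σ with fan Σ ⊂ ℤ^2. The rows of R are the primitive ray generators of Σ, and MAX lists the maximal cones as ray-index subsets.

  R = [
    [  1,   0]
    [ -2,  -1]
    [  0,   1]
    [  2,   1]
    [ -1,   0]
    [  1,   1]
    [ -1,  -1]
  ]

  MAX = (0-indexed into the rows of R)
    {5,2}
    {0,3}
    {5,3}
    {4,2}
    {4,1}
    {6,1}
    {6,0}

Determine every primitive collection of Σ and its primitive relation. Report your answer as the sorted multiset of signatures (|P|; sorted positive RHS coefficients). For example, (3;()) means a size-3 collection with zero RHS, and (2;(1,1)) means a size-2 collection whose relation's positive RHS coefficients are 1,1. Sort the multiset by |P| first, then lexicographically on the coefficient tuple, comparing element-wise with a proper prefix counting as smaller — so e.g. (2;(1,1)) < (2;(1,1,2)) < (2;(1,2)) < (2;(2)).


Δ(Σ) — 7 vertices, 14 min non-faces:

  P={0,4}:  v_{0} + v_{4} = 0 — sig = (2;())
  P={1,3}:  v_{1} + v_{3} = 0 — sig = (2;())
  P={5,6}:  v_{5} + v_{6} = 0 — sig = (2;())
  P={0,1}:  v_{0} + v_{1} = v_{6} — sig = (2;(1))
  P={0,2}:  v_{0} + v_{2} = v_{5} — sig = (2;(1))
  P={0,5}:  v_{0} + v_{5} = v_{3} — sig = (2;(1))
  P={1,5}:  v_{1} + v_{5} = v_{4} — sig = (2;(1))
  P={2,6}:  v_{2} + v_{6} = v_{4} — sig = (2;(1))
  P={3,4}:  v_{3} + v_{4} = v_{5} — sig = (2;(1))
  P={3,6}:  v_{3} + v_{6} = v_{0} — sig = (2;(1))
  P={4,5}:  v_{4} + v_{5} = v_{2} — sig = (2;(1))
  P={4,6}:  v_{4} + v_{6} = v_{1} — sig = (2;(1))
  P={1,2}:  v_{1} + v_{2} = 2·v_{4} — sig = (2;(2))
  P={2,3}:  v_{2} + v_{3} = 2·v_{5} — sig = (2;(2))

Sorted signature multiset PRS(X):
    |P|=2: 14 collections, coeffs (), (), (), (1), (1), (1), (1), (1), (1), (1), (1), (1), (2), (2)


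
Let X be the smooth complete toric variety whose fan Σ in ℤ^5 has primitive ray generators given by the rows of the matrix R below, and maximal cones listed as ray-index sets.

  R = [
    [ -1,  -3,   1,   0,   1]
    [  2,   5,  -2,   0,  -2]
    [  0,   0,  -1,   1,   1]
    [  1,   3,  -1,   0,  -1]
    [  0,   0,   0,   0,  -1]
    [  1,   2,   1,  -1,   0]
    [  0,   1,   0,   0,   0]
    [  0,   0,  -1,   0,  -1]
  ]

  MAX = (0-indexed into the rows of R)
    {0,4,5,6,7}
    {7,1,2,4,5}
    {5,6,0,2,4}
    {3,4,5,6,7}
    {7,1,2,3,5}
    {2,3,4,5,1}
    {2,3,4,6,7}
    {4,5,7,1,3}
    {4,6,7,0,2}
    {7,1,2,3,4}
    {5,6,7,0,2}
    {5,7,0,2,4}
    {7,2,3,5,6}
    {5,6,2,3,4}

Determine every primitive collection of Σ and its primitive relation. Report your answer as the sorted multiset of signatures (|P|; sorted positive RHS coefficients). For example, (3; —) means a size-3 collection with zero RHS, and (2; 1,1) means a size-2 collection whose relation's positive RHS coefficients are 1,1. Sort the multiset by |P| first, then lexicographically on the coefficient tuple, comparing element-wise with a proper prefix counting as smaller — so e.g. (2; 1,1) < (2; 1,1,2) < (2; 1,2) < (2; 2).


Minimal non-faces — 5 found among 8 rays, 14 max cones:

  P={0,3}:  v_{0} + v_{3} = 0  so sig = (2; —)
  P={0,1}:  v_{0} + v_{1} = v_{2} + v_{4} + v_{5} + v_{7}  so sig = (2; 1,1,1,1)
  P={1,6}:  v_{1} + v_{6} = 2·v_{3}  so sig = (2; 2)
  P={2,3,4,5,7}:  v_{2} + v_{3} + v_{4} + v_{5} + v_{7} = v_{1}  so sig = (5; 1)
  P={2,4,5,6,7}:  v_{2} + v_{4} + v_{5} + v_{6} + v_{7} = v_{3}  so sig = (5; 1)

Signatures (|P|; sorted positive RHS coefficients), sorted:
    |P|=2: 3 collections, coeffs (), (1,1,1,1), (2)
    |P|=5: 2 collections, coeffs (1), (1)


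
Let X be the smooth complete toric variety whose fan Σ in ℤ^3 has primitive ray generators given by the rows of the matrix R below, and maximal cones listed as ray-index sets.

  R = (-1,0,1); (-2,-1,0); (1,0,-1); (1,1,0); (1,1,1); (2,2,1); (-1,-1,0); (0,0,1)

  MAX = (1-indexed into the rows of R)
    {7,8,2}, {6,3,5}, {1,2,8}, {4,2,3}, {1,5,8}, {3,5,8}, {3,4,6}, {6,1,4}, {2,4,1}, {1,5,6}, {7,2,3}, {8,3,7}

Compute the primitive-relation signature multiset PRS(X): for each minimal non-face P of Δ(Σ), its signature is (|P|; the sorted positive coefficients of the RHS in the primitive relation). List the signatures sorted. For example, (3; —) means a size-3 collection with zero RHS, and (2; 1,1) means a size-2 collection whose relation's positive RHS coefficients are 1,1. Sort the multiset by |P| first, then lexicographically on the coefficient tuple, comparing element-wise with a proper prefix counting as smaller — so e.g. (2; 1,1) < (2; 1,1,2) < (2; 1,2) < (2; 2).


11 collections generate NE(X_Σ); each relation:

  P={1,3}:  v_{1} + v_{3} = 0  ⟹  sig = (2; —)
  P={4,7}:  v_{4} + v_{7} = 0  ⟹  sig = (2; —)
  P={2,5}:  v_{2} + v_{5} = v_{1}  ⟹  sig = (2; 1)
  P={4,5}:  v_{4} + v_{5} = v_{6}  ⟹  sig = (2; 1)
  P={4,8}:  v_{4} + v_{8} = v_{5}  ⟹  sig = (2; 1)
  P={5,7}:  v_{5} + v_{7} = v_{8}  ⟹  sig = (2; 1)
  P={6,7}:  v_{6} + v_{7} = v_{5}  ⟹  sig = (2; 1)
  P={1,7}:  v_{1} + v_{7} = v_{2} + v_{8}  ⟹  sig = (2; 1,1)
  P={2,6}:  v_{2} + v_{6} = v_{1} + v_{4}  ⟹  sig = (2; 1,1)
  P={6,8}:  v_{6} + v_{8} = 2·v_{5}  ⟹  sig = (2; 2)
  P={2,3,8}:  v_{2} + v_{3} + v_{8} = v_{7}  ⟹  sig = (3; 1)

Sorted signature multiset PRS(X):
[(2; —), (2; —), (2; 1), (2; 1), (2; 1), (2; 1), (2; 1), (2; 1,1), (2; 1,1), (2; 2), (3; 1)]


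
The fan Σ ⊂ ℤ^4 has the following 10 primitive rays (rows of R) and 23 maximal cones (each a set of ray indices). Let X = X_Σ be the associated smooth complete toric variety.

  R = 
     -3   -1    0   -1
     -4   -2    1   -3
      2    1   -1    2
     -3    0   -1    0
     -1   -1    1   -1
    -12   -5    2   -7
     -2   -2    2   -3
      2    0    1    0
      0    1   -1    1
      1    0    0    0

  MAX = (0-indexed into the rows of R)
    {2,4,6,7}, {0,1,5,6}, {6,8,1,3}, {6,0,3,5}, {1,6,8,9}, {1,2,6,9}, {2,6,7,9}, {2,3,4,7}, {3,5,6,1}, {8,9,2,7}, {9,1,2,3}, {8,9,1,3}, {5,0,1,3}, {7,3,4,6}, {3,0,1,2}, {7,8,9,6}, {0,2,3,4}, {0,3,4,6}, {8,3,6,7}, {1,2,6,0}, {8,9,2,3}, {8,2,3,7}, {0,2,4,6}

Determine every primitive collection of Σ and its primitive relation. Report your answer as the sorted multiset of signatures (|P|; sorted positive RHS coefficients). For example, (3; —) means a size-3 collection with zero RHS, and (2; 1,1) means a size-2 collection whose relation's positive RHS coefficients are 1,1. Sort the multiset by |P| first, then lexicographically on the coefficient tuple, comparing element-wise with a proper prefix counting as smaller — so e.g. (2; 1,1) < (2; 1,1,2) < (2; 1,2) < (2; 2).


Minimal non-faces — 18 found among 10 rays, 23 max cones:

  {0,7}:  v_{0} + v_{7} = v_{4}  →  sig = (2; 1)
  {0,8}:  v_{0} + v_{8} = v_{3}  →  sig = (2; 1)
  {1,7}:  v_{1} + v_{7} = v_{6}  →  sig = (2; 1)
  {0,9}:  v_{0} + v_{9} = v_{1} + v_{2}  →  sig = (2; 1,1)
  {1,4}:  v_{1} + v_{4} = v_{0} + v_{6}  →  sig = (2; 1,1)
  {4,8}:  v_{4} + v_{8} = v_{3} + v_{7}  →  sig = (2; 1,1)
  {4,9}:  v_{4} + v_{9} = v_{2} + v_{6}  →  sig = (2; 1,1)
  {5,7}:  v_{5} + v_{7} = v_{0} + v_{3} + 2·v_{6}  →  sig = (2; 1,1,2)
  {5,8}:  v_{5} + v_{8} = v_{1} + 2·v_{3} + v_{6}  →  sig = (2; 1,1,2)
  {2,5}:  v_{2} + v_{5} = 2·v_{0} + v_{1}  →  sig = (2; 1,2)
  {5,9}:  v_{5} + v_{9} = v_{0} + 2·v_{1}  →  sig = (2; 1,2)
  {4,5}:  v_{4} + v_{5} = 2·v_{0} + v_{3} + 2·v_{6}  →  sig = (2; 1,2,2)
  {2,6,8}:  v_{2} + v_{6} + v_{8} = 0  →  sig = (3; —)
  {3,7,9}:  v_{3} + v_{7} + v_{9} = 0  →  sig = (3; —)
  {2,3,6}:  v_{2} + v_{3} + v_{6} = v_{0}  →  sig = (3; 1)
  {3,6,9}:  v_{3} + v_{6} + v_{9} = v_{1}  →  sig = (3; 1)
  {1,2,8}:  v_{1} + v_{2} + v_{8} = v_{3} + v_{9}  →  sig = (3; 1,1)
  {0,1,3,6}:  v_{0} + v_{1} + v_{3} + v_{6} = v_{5}  →  sig = (4; 1)

so the primitive-relation signature multiset is
{ (2; 1) ×3,  (2; 1,1) ×4,  (2; 1,1,2) ×2,  (2; 1,2) ×2,  (2; 1,2,2),  (3; —) ×2,  (3; 1) ×2,  (3; 1,1),  (4; 1) }


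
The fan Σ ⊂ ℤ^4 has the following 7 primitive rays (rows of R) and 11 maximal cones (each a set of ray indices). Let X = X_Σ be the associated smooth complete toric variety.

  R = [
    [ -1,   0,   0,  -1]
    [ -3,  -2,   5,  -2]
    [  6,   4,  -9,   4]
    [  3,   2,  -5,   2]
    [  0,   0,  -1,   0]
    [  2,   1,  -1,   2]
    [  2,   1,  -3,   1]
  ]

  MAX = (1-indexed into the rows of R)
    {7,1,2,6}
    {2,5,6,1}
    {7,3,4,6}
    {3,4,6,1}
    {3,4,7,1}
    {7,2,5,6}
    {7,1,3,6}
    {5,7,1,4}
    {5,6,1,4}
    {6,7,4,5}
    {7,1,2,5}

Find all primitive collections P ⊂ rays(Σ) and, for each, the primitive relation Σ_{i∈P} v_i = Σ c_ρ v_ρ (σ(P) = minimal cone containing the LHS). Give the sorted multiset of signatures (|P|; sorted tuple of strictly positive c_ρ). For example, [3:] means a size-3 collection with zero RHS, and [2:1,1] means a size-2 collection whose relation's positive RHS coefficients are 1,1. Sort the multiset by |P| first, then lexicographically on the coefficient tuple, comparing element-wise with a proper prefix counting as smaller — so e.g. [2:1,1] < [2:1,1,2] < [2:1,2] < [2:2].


5 collections generate NE(X_Σ); each relation:

  {2,4}:  v_{2} + v_{4} = 0  →  sig = [2:]
  {2,3}:  v_{2} + v_{3} = v_{1} + v_{6} + v_{7}  →  sig = [2:1,1,1]
  {3,5}:  v_{3} + v_{5} = 2·v_{4}  →  sig = [2:2]
  {1,4,6,7}:  v_{1} + v_{4} + v_{6} + v_{7} = v_{3}  →  sig = [4:1]
  {1,5,6,7}:  v_{1} + v_{5} + v_{6} + v_{7} = v_{4}  →  sig = [4:1]

Hence PRS(X_Σ) =
[[2:], [2:1,1,1], [2:2], [4:1], [4:1]]
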